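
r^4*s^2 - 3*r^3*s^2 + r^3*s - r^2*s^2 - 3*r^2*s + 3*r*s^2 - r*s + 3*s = (r - 3)*(r - 1)*(r*s + 1)*(r*s + s)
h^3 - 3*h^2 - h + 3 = (h - 3)*(h - 1)*(h + 1)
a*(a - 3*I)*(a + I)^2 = a^4 - I*a^3 + 5*a^2 + 3*I*a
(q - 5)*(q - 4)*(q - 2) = q^3 - 11*q^2 + 38*q - 40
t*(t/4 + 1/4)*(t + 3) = t^3/4 + t^2 + 3*t/4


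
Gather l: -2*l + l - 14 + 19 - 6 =-l - 1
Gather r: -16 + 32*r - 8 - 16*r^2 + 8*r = -16*r^2 + 40*r - 24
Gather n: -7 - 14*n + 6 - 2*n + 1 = -16*n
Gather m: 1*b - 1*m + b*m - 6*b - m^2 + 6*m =-5*b - m^2 + m*(b + 5)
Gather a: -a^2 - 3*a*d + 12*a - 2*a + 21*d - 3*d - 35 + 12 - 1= -a^2 + a*(10 - 3*d) + 18*d - 24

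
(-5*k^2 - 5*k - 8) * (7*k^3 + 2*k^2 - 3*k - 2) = -35*k^5 - 45*k^4 - 51*k^3 + 9*k^2 + 34*k + 16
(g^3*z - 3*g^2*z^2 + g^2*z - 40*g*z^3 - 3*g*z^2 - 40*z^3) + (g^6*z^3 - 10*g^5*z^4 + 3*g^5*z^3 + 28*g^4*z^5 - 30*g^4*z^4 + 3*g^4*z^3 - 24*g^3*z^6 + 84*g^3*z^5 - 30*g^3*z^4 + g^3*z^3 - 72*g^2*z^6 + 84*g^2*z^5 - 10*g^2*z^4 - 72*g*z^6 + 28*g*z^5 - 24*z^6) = g^6*z^3 - 10*g^5*z^4 + 3*g^5*z^3 + 28*g^4*z^5 - 30*g^4*z^4 + 3*g^4*z^3 - 24*g^3*z^6 + 84*g^3*z^5 - 30*g^3*z^4 + g^3*z^3 + g^3*z - 72*g^2*z^6 + 84*g^2*z^5 - 10*g^2*z^4 - 3*g^2*z^2 + g^2*z - 72*g*z^6 + 28*g*z^5 - 40*g*z^3 - 3*g*z^2 - 24*z^6 - 40*z^3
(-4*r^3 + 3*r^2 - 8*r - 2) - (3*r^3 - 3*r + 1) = -7*r^3 + 3*r^2 - 5*r - 3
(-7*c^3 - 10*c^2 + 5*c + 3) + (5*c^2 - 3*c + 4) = -7*c^3 - 5*c^2 + 2*c + 7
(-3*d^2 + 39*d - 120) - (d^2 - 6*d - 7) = -4*d^2 + 45*d - 113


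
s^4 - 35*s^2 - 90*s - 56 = (s - 7)*(s + 1)*(s + 2)*(s + 4)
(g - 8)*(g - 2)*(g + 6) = g^3 - 4*g^2 - 44*g + 96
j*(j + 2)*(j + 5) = j^3 + 7*j^2 + 10*j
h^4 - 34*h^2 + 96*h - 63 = (h - 3)^2*(h - 1)*(h + 7)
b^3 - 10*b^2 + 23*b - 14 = (b - 7)*(b - 2)*(b - 1)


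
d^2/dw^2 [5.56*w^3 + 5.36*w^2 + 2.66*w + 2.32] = 33.36*w + 10.72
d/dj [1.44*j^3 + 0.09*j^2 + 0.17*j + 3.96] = 4.32*j^2 + 0.18*j + 0.17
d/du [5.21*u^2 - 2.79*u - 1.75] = 10.42*u - 2.79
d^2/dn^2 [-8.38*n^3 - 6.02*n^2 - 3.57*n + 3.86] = -50.28*n - 12.04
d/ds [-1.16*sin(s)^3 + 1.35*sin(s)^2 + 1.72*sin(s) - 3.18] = (-3.48*sin(s)^2 + 2.7*sin(s) + 1.72)*cos(s)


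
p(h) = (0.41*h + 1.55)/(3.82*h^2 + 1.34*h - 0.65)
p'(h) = (-7.64*h - 1.34)*(0.41*h + 1.55)/(3.82*h^2 + 1.34*h - 0.65)^2 + 0.41/(3.82*h^2 + 1.34*h - 0.65) = (1.5662*h^2 + 0.5494*h - (0.41*h + 1.55)*(7.64*h + 1.34) - 0.2665)/(3.82*h^2 + 1.34*h - 0.65)^2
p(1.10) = 0.37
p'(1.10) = -0.58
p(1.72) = 0.17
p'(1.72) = -0.16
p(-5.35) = -0.01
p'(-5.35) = 0.00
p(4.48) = 0.04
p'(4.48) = -0.01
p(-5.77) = -0.01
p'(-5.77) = 0.00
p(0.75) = 0.74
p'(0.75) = -1.93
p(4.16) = 0.05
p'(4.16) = -0.02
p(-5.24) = -0.01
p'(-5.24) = 0.00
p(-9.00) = -0.01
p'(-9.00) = -0.00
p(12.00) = 0.01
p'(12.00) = -0.00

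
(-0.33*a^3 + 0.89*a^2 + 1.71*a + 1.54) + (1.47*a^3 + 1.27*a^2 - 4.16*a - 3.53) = 1.14*a^3 + 2.16*a^2 - 2.45*a - 1.99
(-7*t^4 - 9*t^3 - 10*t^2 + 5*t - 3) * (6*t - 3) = -42*t^5 - 33*t^4 - 33*t^3 + 60*t^2 - 33*t + 9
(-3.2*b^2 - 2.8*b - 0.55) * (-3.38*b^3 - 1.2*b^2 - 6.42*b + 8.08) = 10.816*b^5 + 13.304*b^4 + 25.763*b^3 - 7.22*b^2 - 19.093*b - 4.444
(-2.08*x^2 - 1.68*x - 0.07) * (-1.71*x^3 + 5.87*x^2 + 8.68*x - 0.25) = 3.5568*x^5 - 9.3368*x^4 - 27.7963*x^3 - 14.4733*x^2 - 0.1876*x + 0.0175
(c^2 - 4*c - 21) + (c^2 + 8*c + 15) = 2*c^2 + 4*c - 6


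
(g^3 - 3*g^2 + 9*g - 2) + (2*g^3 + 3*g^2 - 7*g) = 3*g^3 + 2*g - 2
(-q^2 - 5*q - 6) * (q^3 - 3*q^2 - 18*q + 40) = -q^5 - 2*q^4 + 27*q^3 + 68*q^2 - 92*q - 240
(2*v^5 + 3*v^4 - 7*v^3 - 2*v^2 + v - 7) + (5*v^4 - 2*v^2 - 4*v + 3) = 2*v^5 + 8*v^4 - 7*v^3 - 4*v^2 - 3*v - 4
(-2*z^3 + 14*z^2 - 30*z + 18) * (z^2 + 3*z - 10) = -2*z^5 + 8*z^4 + 32*z^3 - 212*z^2 + 354*z - 180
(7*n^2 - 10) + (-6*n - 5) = 7*n^2 - 6*n - 15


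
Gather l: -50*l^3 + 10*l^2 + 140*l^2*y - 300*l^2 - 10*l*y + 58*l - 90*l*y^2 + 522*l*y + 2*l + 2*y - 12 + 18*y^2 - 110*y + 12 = -50*l^3 + l^2*(140*y - 290) + l*(-90*y^2 + 512*y + 60) + 18*y^2 - 108*y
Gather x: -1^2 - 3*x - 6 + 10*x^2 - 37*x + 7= 10*x^2 - 40*x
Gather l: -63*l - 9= -63*l - 9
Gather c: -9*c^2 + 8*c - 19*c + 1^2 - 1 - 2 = -9*c^2 - 11*c - 2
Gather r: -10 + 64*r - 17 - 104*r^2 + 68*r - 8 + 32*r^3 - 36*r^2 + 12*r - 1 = 32*r^3 - 140*r^2 + 144*r - 36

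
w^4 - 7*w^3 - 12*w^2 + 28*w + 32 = (w - 8)*(w - 2)*(w + 1)*(w + 2)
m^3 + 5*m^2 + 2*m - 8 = (m - 1)*(m + 2)*(m + 4)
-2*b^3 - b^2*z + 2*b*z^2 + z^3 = (-b + z)*(b + z)*(2*b + z)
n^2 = n^2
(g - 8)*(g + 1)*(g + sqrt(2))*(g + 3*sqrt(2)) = g^4 - 7*g^3 + 4*sqrt(2)*g^3 - 28*sqrt(2)*g^2 - 2*g^2 - 32*sqrt(2)*g - 42*g - 48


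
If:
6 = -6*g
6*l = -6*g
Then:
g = -1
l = 1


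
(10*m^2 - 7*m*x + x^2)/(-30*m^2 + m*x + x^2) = (-2*m + x)/(6*m + x)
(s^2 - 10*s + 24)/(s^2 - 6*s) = (s - 4)/s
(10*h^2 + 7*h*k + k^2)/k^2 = 10*h^2/k^2 + 7*h/k + 1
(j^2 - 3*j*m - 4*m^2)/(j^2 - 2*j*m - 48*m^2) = (-j^2 + 3*j*m + 4*m^2)/(-j^2 + 2*j*m + 48*m^2)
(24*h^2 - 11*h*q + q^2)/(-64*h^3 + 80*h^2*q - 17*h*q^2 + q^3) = (-3*h + q)/(8*h^2 - 9*h*q + q^2)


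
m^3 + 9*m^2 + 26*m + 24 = (m + 2)*(m + 3)*(m + 4)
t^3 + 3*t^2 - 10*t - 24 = (t - 3)*(t + 2)*(t + 4)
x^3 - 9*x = x*(x - 3)*(x + 3)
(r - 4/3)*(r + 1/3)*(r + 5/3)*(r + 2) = r^4 + 8*r^3/3 - 7*r^2/9 - 134*r/27 - 40/27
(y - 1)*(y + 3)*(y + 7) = y^3 + 9*y^2 + 11*y - 21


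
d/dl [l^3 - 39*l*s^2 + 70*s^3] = 3*l^2 - 39*s^2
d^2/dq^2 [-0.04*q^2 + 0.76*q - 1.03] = -0.0800000000000000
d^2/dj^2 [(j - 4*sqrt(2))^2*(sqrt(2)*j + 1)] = 6*sqrt(2)*j - 30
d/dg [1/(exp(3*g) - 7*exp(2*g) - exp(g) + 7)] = (-3*exp(2*g) + 14*exp(g) + 1)*exp(g)/(exp(3*g) - 7*exp(2*g) - exp(g) + 7)^2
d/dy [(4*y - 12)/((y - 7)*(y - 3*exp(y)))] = 4*((3 - y)*(y - 3*exp(y)) + (y - 7)*(y - 3)*(3*exp(y) - 1) + (y - 7)*(y - 3*exp(y)))/((y - 7)^2*(y - 3*exp(y))^2)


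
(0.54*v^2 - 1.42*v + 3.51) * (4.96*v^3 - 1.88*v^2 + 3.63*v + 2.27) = 2.6784*v^5 - 8.0584*v^4 + 22.0394*v^3 - 10.5276*v^2 + 9.5179*v + 7.9677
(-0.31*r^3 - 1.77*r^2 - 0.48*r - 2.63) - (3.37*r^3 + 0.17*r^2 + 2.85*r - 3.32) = -3.68*r^3 - 1.94*r^2 - 3.33*r + 0.69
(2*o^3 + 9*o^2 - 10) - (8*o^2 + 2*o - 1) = 2*o^3 + o^2 - 2*o - 9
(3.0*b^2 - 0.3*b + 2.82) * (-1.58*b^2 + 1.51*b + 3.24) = -4.74*b^4 + 5.004*b^3 + 4.8114*b^2 + 3.2862*b + 9.1368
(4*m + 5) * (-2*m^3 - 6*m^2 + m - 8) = -8*m^4 - 34*m^3 - 26*m^2 - 27*m - 40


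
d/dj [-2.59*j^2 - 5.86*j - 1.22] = -5.18*j - 5.86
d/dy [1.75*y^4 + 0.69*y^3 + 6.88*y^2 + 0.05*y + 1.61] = 7.0*y^3 + 2.07*y^2 + 13.76*y + 0.05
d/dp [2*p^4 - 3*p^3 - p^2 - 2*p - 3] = 8*p^3 - 9*p^2 - 2*p - 2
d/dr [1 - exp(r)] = -exp(r)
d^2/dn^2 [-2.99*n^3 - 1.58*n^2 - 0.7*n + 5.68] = -17.94*n - 3.16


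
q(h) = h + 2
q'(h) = 1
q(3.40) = 5.40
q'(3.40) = 1.00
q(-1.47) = 0.53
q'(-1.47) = 1.00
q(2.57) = 4.57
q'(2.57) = 1.00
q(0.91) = 2.91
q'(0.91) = 1.00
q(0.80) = 2.80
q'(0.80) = 1.00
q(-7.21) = -5.21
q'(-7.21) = 1.00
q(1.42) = 3.42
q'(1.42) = 1.00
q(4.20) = 6.20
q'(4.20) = 1.00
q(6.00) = 8.00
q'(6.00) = 1.00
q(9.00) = 11.00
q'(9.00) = 1.00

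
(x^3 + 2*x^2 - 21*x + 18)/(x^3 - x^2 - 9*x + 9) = (x + 6)/(x + 3)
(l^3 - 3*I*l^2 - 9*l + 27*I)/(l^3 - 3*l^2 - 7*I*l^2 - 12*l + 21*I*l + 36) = (l + 3)/(l - 4*I)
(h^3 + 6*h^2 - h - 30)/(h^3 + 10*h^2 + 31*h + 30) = (h - 2)/(h + 2)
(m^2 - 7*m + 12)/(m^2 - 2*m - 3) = (m - 4)/(m + 1)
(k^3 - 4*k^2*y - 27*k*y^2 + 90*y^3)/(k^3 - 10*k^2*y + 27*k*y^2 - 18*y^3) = (-k - 5*y)/(-k + y)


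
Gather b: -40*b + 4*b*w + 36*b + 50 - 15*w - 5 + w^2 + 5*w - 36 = b*(4*w - 4) + w^2 - 10*w + 9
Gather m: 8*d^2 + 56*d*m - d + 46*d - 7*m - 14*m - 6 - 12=8*d^2 + 45*d + m*(56*d - 21) - 18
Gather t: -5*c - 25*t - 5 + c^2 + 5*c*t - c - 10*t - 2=c^2 - 6*c + t*(5*c - 35) - 7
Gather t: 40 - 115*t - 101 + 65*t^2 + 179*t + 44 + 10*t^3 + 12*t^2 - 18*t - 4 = 10*t^3 + 77*t^2 + 46*t - 21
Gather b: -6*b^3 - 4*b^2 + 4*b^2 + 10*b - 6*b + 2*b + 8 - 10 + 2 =-6*b^3 + 6*b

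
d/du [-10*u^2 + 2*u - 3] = 2 - 20*u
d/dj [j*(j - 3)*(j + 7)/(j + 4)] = 2*(j^3 + 8*j^2 + 16*j - 42)/(j^2 + 8*j + 16)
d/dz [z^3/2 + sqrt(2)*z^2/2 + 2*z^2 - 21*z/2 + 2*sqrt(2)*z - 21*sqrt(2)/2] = 3*z^2/2 + sqrt(2)*z + 4*z - 21/2 + 2*sqrt(2)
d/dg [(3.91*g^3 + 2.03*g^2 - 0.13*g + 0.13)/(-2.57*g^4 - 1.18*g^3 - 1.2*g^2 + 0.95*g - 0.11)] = (10.0487*g^6 + 10.4342*g^5 - 3.2989*g^4 + 8.4586*g^3 + 0.942399999999999*g^2 - 0.1346*g - 0.1092)/(6.6049*g^8 + 6.0652*g^7 + 7.5604*g^6 - 2.051*g^5 - 0.2366*g^4 - 2.0204*g^3 + 1.1665*g^2 - 0.209*g + 0.0121)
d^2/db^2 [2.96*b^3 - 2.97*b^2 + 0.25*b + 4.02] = 17.76*b - 5.94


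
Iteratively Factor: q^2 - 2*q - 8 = (q + 2)*(q - 4)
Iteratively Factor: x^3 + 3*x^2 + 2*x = (x)*(x^2 + 3*x + 2) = x*(x + 1)*(x + 2)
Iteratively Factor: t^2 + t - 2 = (t + 2)*(t - 1)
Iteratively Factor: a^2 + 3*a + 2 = (a + 1)*(a + 2)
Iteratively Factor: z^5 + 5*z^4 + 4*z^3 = (z)*(z^4 + 5*z^3 + 4*z^2) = z^2*(z^3 + 5*z^2 + 4*z) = z^3*(z^2 + 5*z + 4) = z^3*(z + 1)*(z + 4)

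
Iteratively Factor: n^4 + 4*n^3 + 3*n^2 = (n)*(n^3 + 4*n^2 + 3*n) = n^2*(n^2 + 4*n + 3) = n^2*(n + 1)*(n + 3)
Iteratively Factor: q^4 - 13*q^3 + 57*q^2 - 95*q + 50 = (q - 2)*(q^3 - 11*q^2 + 35*q - 25) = (q - 2)*(q - 1)*(q^2 - 10*q + 25) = (q - 5)*(q - 2)*(q - 1)*(q - 5)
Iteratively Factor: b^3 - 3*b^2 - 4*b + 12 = (b + 2)*(b^2 - 5*b + 6) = (b - 2)*(b + 2)*(b - 3)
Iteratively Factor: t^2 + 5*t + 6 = (t + 3)*(t + 2)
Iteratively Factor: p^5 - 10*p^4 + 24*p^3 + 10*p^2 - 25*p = (p)*(p^4 - 10*p^3 + 24*p^2 + 10*p - 25) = p*(p - 5)*(p^3 - 5*p^2 - p + 5) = p*(p - 5)^2*(p^2 - 1) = p*(p - 5)^2*(p - 1)*(p + 1)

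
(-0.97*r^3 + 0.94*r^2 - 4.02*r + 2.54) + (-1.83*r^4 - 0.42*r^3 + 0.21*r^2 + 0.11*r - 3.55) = -1.83*r^4 - 1.39*r^3 + 1.15*r^2 - 3.91*r - 1.01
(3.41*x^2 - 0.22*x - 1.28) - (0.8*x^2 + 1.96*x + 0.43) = 2.61*x^2 - 2.18*x - 1.71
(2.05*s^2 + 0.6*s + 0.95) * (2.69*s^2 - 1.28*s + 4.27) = 5.5145*s^4 - 1.01*s^3 + 10.541*s^2 + 1.346*s + 4.0565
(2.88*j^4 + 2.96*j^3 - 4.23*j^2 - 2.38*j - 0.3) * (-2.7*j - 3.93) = -7.776*j^5 - 19.3104*j^4 - 0.211799999999998*j^3 + 23.0499*j^2 + 10.1634*j + 1.179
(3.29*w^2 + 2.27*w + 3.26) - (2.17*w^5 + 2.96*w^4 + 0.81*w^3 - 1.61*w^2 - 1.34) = -2.17*w^5 - 2.96*w^4 - 0.81*w^3 + 4.9*w^2 + 2.27*w + 4.6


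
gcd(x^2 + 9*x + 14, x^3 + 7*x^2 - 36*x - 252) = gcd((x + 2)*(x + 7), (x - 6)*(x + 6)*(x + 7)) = x + 7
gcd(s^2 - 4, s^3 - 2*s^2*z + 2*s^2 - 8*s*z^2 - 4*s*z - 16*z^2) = s + 2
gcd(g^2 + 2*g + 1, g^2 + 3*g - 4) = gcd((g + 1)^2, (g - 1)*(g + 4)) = 1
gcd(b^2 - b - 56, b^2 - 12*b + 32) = b - 8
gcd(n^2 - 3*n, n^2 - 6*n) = n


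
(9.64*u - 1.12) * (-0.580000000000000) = 0.6496 - 5.5912*u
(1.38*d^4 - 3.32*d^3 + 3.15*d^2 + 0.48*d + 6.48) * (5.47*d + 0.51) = 7.5486*d^5 - 17.4566*d^4 + 15.5373*d^3 + 4.2321*d^2 + 35.6904*d + 3.3048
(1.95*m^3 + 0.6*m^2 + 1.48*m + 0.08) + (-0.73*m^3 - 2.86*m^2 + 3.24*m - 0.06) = 1.22*m^3 - 2.26*m^2 + 4.72*m + 0.02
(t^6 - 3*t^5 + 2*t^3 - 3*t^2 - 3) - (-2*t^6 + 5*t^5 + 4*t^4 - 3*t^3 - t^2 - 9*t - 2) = 3*t^6 - 8*t^5 - 4*t^4 + 5*t^3 - 2*t^2 + 9*t - 1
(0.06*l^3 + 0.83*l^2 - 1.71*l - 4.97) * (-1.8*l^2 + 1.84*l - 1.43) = -0.108*l^5 - 1.3836*l^4 + 4.5194*l^3 + 4.6127*l^2 - 6.6995*l + 7.1071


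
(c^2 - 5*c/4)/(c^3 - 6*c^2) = (c - 5/4)/(c*(c - 6))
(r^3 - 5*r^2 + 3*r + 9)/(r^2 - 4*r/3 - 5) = 3*(r^2 - 2*r - 3)/(3*r + 5)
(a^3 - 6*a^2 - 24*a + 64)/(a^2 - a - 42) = (-a^3 + 6*a^2 + 24*a - 64)/(-a^2 + a + 42)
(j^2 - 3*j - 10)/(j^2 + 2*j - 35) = (j + 2)/(j + 7)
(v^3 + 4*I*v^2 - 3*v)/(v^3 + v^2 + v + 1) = v*(v + 3*I)/(v^2 + v*(1 - I) - I)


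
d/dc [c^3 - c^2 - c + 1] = 3*c^2 - 2*c - 1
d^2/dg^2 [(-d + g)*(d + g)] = 2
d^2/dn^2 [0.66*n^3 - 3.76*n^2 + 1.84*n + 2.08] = 3.96*n - 7.52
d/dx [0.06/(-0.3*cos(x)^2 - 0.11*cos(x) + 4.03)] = -(0.036*cos(x) + 0.0066)*sin(x)/(0.3*cos(x)^2 + 0.11*cos(x) - 4.03)^2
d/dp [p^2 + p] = 2*p + 1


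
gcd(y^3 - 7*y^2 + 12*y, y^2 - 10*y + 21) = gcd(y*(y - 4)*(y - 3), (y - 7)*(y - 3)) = y - 3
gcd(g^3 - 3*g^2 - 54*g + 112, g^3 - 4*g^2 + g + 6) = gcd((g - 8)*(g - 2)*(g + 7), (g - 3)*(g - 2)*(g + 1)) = g - 2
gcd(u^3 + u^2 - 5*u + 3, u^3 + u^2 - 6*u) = u + 3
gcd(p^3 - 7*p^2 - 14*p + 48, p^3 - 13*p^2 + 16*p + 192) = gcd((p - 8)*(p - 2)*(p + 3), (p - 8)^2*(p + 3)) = p^2 - 5*p - 24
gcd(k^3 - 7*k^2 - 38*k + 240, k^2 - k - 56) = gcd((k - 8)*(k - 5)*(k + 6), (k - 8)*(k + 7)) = k - 8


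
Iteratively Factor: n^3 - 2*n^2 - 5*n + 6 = (n - 1)*(n^2 - n - 6) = (n - 1)*(n + 2)*(n - 3)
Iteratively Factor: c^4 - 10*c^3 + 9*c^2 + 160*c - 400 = (c + 4)*(c^3 - 14*c^2 + 65*c - 100) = (c - 4)*(c + 4)*(c^2 - 10*c + 25) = (c - 5)*(c - 4)*(c + 4)*(c - 5)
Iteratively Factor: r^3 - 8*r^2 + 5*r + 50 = (r - 5)*(r^2 - 3*r - 10) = (r - 5)^2*(r + 2)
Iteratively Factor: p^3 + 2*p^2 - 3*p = (p - 1)*(p^2 + 3*p) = p*(p - 1)*(p + 3)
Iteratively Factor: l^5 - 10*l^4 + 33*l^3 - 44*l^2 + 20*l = (l)*(l^4 - 10*l^3 + 33*l^2 - 44*l + 20) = l*(l - 2)*(l^3 - 8*l^2 + 17*l - 10) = l*(l - 2)*(l - 1)*(l^2 - 7*l + 10) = l*(l - 5)*(l - 2)*(l - 1)*(l - 2)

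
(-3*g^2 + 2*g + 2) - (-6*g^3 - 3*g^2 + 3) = 6*g^3 + 2*g - 1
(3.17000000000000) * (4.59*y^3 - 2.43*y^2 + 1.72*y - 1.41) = 14.5503*y^3 - 7.7031*y^2 + 5.4524*y - 4.4697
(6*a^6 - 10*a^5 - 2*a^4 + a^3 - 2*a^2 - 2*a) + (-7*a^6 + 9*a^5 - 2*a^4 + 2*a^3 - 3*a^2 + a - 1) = -a^6 - a^5 - 4*a^4 + 3*a^3 - 5*a^2 - a - 1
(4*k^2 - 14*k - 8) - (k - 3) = 4*k^2 - 15*k - 5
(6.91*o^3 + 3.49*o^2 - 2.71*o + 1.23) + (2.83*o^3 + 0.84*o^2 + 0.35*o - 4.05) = 9.74*o^3 + 4.33*o^2 - 2.36*o - 2.82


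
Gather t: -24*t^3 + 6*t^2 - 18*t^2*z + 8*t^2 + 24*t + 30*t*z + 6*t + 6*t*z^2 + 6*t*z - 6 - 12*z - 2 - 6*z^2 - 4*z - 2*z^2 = -24*t^3 + t^2*(14 - 18*z) + t*(6*z^2 + 36*z + 30) - 8*z^2 - 16*z - 8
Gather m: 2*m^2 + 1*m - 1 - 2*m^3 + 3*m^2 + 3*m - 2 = -2*m^3 + 5*m^2 + 4*m - 3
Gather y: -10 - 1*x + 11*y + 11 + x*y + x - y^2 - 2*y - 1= -y^2 + y*(x + 9)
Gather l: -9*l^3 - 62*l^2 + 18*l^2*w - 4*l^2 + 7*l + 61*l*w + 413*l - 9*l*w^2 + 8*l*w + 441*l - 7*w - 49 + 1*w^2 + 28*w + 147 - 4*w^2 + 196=-9*l^3 + l^2*(18*w - 66) + l*(-9*w^2 + 69*w + 861) - 3*w^2 + 21*w + 294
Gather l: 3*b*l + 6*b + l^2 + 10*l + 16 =6*b + l^2 + l*(3*b + 10) + 16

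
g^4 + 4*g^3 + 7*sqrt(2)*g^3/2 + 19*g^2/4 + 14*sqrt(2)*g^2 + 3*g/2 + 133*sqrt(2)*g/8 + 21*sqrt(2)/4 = (g + 1/2)*(g + 3/2)*(g + 2)*(g + 7*sqrt(2)/2)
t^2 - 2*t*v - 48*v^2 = (t - 8*v)*(t + 6*v)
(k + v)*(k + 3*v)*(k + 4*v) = k^3 + 8*k^2*v + 19*k*v^2 + 12*v^3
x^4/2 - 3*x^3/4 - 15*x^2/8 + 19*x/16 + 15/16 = (x/2 + 1/4)*(x - 5/2)*(x - 1)*(x + 3/2)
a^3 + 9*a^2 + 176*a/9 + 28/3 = (a + 2/3)*(a + 7/3)*(a + 6)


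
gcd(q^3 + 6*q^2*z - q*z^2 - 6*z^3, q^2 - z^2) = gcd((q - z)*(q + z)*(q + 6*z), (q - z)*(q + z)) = -q^2 + z^2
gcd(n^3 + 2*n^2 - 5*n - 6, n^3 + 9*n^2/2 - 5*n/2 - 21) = n^2 + n - 6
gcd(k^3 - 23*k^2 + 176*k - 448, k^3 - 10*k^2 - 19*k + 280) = k^2 - 15*k + 56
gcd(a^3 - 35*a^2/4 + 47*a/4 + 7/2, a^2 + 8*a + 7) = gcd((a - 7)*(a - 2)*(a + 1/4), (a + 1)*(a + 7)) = 1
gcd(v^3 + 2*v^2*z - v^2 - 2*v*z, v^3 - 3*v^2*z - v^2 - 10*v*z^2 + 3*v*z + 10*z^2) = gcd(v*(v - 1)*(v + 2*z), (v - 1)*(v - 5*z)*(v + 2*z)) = v^2 + 2*v*z - v - 2*z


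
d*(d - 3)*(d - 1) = d^3 - 4*d^2 + 3*d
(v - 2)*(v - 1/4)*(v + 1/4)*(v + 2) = v^4 - 65*v^2/16 + 1/4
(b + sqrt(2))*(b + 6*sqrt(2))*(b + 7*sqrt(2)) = b^3 + 14*sqrt(2)*b^2 + 110*b + 84*sqrt(2)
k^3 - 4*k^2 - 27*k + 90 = (k - 6)*(k - 3)*(k + 5)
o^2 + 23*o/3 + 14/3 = (o + 2/3)*(o + 7)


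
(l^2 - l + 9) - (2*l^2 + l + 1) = -l^2 - 2*l + 8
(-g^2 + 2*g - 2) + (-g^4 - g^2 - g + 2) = -g^4 - 2*g^2 + g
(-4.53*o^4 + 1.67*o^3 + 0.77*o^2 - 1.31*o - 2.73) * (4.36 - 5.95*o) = 26.9535*o^5 - 29.6873*o^4 + 2.6997*o^3 + 11.1517*o^2 + 10.5319*o - 11.9028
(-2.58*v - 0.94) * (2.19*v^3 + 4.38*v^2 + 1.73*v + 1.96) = -5.6502*v^4 - 13.359*v^3 - 8.5806*v^2 - 6.683*v - 1.8424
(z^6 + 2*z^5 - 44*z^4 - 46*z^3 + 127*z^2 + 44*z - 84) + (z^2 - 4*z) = z^6 + 2*z^5 - 44*z^4 - 46*z^3 + 128*z^2 + 40*z - 84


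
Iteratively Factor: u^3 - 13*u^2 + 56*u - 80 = (u - 4)*(u^2 - 9*u + 20) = (u - 5)*(u - 4)*(u - 4)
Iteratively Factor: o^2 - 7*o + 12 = (o - 3)*(o - 4)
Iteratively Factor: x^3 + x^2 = (x + 1)*(x^2) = x*(x + 1)*(x)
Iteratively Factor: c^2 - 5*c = (c - 5)*(c)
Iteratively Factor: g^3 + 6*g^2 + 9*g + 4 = (g + 1)*(g^2 + 5*g + 4) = (g + 1)*(g + 4)*(g + 1)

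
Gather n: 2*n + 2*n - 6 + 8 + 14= 4*n + 16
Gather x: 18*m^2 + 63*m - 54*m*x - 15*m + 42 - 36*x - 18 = 18*m^2 + 48*m + x*(-54*m - 36) + 24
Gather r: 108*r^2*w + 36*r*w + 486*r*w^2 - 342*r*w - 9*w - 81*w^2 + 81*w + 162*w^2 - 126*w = 108*r^2*w + r*(486*w^2 - 306*w) + 81*w^2 - 54*w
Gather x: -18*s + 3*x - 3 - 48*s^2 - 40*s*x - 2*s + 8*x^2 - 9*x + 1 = -48*s^2 - 20*s + 8*x^2 + x*(-40*s - 6) - 2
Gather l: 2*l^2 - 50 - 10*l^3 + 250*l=-10*l^3 + 2*l^2 + 250*l - 50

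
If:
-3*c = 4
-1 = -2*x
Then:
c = -4/3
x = 1/2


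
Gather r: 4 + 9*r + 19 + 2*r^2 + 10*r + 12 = 2*r^2 + 19*r + 35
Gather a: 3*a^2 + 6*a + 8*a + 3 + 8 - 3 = 3*a^2 + 14*a + 8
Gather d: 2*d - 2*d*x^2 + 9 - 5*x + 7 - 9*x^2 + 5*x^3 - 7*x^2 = d*(2 - 2*x^2) + 5*x^3 - 16*x^2 - 5*x + 16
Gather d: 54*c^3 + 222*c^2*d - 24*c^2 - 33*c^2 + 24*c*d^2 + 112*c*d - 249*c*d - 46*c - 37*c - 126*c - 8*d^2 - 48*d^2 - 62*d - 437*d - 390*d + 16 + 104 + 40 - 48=54*c^3 - 57*c^2 - 209*c + d^2*(24*c - 56) + d*(222*c^2 - 137*c - 889) + 112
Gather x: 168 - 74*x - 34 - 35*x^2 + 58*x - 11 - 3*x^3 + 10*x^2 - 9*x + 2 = -3*x^3 - 25*x^2 - 25*x + 125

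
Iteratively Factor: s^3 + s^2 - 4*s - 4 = (s + 2)*(s^2 - s - 2) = (s - 2)*(s + 2)*(s + 1)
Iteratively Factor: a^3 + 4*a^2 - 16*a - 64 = (a + 4)*(a^2 - 16) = (a + 4)^2*(a - 4)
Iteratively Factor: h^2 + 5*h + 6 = (h + 2)*(h + 3)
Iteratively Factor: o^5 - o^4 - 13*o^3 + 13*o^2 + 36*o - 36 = (o + 2)*(o^4 - 3*o^3 - 7*o^2 + 27*o - 18) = (o - 2)*(o + 2)*(o^3 - o^2 - 9*o + 9) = (o - 2)*(o - 1)*(o + 2)*(o^2 - 9) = (o - 3)*(o - 2)*(o - 1)*(o + 2)*(o + 3)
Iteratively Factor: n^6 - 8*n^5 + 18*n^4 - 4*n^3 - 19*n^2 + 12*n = (n - 4)*(n^5 - 4*n^4 + 2*n^3 + 4*n^2 - 3*n) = (n - 4)*(n - 3)*(n^4 - n^3 - n^2 + n) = n*(n - 4)*(n - 3)*(n^3 - n^2 - n + 1) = n*(n - 4)*(n - 3)*(n - 1)*(n^2 - 1) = n*(n - 4)*(n - 3)*(n - 1)*(n + 1)*(n - 1)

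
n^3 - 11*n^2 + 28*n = n*(n - 7)*(n - 4)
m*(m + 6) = m^2 + 6*m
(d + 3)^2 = d^2 + 6*d + 9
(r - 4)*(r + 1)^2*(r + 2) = r^4 - 11*r^2 - 18*r - 8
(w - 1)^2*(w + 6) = w^3 + 4*w^2 - 11*w + 6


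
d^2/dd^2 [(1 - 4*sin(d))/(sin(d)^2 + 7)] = 2*(18*sin(d)^5 - 2*sin(d)^4 + 17*sin(d)^2 + 106*sin(d) + 27*sin(3*d) - sin(5*d) - 7)/(sin(d)^2 + 7)^3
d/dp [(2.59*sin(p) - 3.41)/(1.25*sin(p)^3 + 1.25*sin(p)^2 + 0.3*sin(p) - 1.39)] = (-6.475*sin(p)^3 + 9.55*sin(p)^2 + 8.525*sin(p) - 2.5771)*cos(p)/(1.5625*sin(p)^6 + 3.125*sin(p)^5 + 2.3125*sin(p)^4 - 2.725*sin(p)^3 - 3.385*sin(p)^2 - 0.834*sin(p) + 1.9321)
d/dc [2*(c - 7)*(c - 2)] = 4*c - 18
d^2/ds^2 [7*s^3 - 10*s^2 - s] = 42*s - 20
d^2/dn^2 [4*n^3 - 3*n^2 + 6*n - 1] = 24*n - 6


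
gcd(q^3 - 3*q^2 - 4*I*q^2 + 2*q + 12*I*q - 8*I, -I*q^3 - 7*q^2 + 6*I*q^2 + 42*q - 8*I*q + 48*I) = 1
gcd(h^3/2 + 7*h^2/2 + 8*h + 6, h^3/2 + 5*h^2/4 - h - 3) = h^2 + 4*h + 4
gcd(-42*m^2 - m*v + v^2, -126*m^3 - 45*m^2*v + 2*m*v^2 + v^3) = -42*m^2 - m*v + v^2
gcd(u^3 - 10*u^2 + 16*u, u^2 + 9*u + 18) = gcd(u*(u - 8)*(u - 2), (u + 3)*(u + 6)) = 1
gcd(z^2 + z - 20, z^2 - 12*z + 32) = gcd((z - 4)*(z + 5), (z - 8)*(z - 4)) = z - 4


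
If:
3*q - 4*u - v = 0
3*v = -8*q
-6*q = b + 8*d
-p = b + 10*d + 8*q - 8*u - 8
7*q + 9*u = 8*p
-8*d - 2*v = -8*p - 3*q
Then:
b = -26176/15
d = 2696/15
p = 632/5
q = 256/5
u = 1088/15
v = -2048/15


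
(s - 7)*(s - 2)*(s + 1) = s^3 - 8*s^2 + 5*s + 14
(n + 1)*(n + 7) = n^2 + 8*n + 7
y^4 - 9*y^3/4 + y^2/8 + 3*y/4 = y*(y - 2)*(y - 3/4)*(y + 1/2)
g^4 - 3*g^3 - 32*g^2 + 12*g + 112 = (g - 7)*(g - 2)*(g + 2)*(g + 4)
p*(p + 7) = p^2 + 7*p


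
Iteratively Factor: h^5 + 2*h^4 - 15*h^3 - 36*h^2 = (h)*(h^4 + 2*h^3 - 15*h^2 - 36*h) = h*(h - 4)*(h^3 + 6*h^2 + 9*h) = h*(h - 4)*(h + 3)*(h^2 + 3*h) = h^2*(h - 4)*(h + 3)*(h + 3)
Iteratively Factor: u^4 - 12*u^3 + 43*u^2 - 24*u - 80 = (u - 4)*(u^3 - 8*u^2 + 11*u + 20) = (u - 4)^2*(u^2 - 4*u - 5) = (u - 4)^2*(u + 1)*(u - 5)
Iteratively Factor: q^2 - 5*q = (q)*(q - 5)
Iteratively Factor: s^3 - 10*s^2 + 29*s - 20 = (s - 1)*(s^2 - 9*s + 20) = (s - 4)*(s - 1)*(s - 5)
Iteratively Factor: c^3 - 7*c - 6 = (c - 3)*(c^2 + 3*c + 2) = (c - 3)*(c + 2)*(c + 1)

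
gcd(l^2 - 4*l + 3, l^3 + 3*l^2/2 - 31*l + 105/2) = l - 3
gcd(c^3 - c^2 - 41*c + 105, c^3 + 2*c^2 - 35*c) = c^2 + 2*c - 35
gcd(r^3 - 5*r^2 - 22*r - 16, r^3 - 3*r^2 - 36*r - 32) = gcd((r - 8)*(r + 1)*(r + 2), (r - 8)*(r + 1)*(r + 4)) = r^2 - 7*r - 8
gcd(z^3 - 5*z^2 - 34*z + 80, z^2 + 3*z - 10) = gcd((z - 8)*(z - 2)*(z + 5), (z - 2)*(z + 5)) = z^2 + 3*z - 10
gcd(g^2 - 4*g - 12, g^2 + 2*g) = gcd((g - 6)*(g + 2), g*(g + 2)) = g + 2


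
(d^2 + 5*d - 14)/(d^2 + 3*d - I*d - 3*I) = (d^2 + 5*d - 14)/(d^2 + d*(3 - I) - 3*I)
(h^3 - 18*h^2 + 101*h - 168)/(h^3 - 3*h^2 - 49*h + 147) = (h - 8)/(h + 7)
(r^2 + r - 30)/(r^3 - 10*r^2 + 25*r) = (r + 6)/(r*(r - 5))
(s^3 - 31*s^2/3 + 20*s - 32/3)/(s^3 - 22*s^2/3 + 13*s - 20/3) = (s - 8)/(s - 5)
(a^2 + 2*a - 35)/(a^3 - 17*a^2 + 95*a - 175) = (a + 7)/(a^2 - 12*a + 35)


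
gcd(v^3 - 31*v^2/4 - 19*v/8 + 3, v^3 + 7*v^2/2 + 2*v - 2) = v - 1/2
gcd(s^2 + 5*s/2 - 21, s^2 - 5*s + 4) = 1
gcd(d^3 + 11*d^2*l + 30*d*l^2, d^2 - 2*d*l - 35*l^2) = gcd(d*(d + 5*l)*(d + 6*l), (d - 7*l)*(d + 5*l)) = d + 5*l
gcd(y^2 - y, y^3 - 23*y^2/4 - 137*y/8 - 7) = 1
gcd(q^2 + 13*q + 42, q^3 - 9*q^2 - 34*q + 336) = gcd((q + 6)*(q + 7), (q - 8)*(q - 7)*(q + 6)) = q + 6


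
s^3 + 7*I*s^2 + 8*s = s*(s - I)*(s + 8*I)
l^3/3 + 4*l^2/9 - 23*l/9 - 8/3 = (l/3 + 1)*(l - 8/3)*(l + 1)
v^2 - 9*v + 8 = (v - 8)*(v - 1)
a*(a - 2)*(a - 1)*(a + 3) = a^4 - 7*a^2 + 6*a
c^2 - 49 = (c - 7)*(c + 7)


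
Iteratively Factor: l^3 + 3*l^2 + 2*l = (l)*(l^2 + 3*l + 2) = l*(l + 1)*(l + 2)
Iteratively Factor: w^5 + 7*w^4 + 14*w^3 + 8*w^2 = (w + 4)*(w^4 + 3*w^3 + 2*w^2) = w*(w + 4)*(w^3 + 3*w^2 + 2*w) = w^2*(w + 4)*(w^2 + 3*w + 2) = w^2*(w + 1)*(w + 4)*(w + 2)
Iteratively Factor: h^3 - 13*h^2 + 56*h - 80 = (h - 4)*(h^2 - 9*h + 20) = (h - 4)^2*(h - 5)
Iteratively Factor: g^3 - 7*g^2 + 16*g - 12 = (g - 2)*(g^2 - 5*g + 6) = (g - 3)*(g - 2)*(g - 2)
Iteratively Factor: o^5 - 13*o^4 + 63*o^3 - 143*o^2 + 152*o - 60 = (o - 5)*(o^4 - 8*o^3 + 23*o^2 - 28*o + 12) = (o - 5)*(o - 3)*(o^3 - 5*o^2 + 8*o - 4) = (o - 5)*(o - 3)*(o - 1)*(o^2 - 4*o + 4) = (o - 5)*(o - 3)*(o - 2)*(o - 1)*(o - 2)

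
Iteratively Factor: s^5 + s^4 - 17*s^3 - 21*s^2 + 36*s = (s + 3)*(s^4 - 2*s^3 - 11*s^2 + 12*s) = (s - 1)*(s + 3)*(s^3 - s^2 - 12*s) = s*(s - 1)*(s + 3)*(s^2 - s - 12) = s*(s - 4)*(s - 1)*(s + 3)*(s + 3)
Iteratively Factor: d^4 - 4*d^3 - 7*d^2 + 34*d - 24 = (d - 2)*(d^3 - 2*d^2 - 11*d + 12) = (d - 2)*(d + 3)*(d^2 - 5*d + 4) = (d - 4)*(d - 2)*(d + 3)*(d - 1)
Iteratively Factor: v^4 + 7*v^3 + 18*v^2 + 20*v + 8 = (v + 1)*(v^3 + 6*v^2 + 12*v + 8) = (v + 1)*(v + 2)*(v^2 + 4*v + 4) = (v + 1)*(v + 2)^2*(v + 2)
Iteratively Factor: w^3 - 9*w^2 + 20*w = (w - 5)*(w^2 - 4*w) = (w - 5)*(w - 4)*(w)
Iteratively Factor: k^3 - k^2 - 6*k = (k + 2)*(k^2 - 3*k) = k*(k + 2)*(k - 3)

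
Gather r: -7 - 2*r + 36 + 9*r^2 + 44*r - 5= 9*r^2 + 42*r + 24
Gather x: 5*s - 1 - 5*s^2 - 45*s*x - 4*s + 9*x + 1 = -5*s^2 + s + x*(9 - 45*s)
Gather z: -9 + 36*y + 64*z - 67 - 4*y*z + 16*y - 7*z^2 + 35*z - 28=52*y - 7*z^2 + z*(99 - 4*y) - 104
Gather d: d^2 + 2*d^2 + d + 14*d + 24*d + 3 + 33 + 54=3*d^2 + 39*d + 90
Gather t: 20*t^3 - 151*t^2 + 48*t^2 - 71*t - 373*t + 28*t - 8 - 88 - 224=20*t^3 - 103*t^2 - 416*t - 320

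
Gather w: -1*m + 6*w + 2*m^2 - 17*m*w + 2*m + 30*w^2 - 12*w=2*m^2 + m + 30*w^2 + w*(-17*m - 6)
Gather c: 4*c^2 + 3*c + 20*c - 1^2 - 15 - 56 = 4*c^2 + 23*c - 72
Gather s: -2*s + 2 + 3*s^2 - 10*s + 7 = 3*s^2 - 12*s + 9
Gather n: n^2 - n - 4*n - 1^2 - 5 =n^2 - 5*n - 6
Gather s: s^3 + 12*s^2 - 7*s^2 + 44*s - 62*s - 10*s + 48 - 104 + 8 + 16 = s^3 + 5*s^2 - 28*s - 32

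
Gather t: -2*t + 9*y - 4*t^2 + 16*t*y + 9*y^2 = -4*t^2 + t*(16*y - 2) + 9*y^2 + 9*y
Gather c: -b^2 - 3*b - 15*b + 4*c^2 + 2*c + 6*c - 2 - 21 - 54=-b^2 - 18*b + 4*c^2 + 8*c - 77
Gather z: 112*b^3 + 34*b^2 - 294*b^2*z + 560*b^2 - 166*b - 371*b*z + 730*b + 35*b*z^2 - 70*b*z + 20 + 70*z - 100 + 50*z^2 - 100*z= 112*b^3 + 594*b^2 + 564*b + z^2*(35*b + 50) + z*(-294*b^2 - 441*b - 30) - 80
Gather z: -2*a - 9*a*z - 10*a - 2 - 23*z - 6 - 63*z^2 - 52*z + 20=-12*a - 63*z^2 + z*(-9*a - 75) + 12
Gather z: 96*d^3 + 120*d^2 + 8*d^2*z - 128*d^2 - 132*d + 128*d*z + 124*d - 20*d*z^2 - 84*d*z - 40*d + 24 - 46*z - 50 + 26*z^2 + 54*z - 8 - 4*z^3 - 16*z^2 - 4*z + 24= 96*d^3 - 8*d^2 - 48*d - 4*z^3 + z^2*(10 - 20*d) + z*(8*d^2 + 44*d + 4) - 10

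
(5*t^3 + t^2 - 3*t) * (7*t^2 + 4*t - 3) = 35*t^5 + 27*t^4 - 32*t^3 - 15*t^2 + 9*t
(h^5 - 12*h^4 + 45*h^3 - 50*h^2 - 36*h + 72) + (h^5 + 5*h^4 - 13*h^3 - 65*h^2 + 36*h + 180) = 2*h^5 - 7*h^4 + 32*h^3 - 115*h^2 + 252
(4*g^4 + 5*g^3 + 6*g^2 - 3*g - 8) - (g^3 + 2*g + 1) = 4*g^4 + 4*g^3 + 6*g^2 - 5*g - 9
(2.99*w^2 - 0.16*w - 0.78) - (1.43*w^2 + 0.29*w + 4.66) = 1.56*w^2 - 0.45*w - 5.44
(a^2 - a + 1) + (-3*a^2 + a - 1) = -2*a^2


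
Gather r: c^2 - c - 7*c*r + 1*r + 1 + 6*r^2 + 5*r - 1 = c^2 - c + 6*r^2 + r*(6 - 7*c)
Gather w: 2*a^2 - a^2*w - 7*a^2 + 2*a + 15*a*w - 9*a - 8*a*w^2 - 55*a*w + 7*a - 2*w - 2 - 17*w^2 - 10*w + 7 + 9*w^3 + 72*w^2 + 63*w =-5*a^2 + 9*w^3 + w^2*(55 - 8*a) + w*(-a^2 - 40*a + 51) + 5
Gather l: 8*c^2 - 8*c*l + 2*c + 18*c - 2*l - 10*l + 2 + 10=8*c^2 + 20*c + l*(-8*c - 12) + 12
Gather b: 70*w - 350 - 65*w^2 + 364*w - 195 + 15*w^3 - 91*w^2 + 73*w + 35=15*w^3 - 156*w^2 + 507*w - 510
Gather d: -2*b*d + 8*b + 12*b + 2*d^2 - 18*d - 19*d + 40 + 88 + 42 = 20*b + 2*d^2 + d*(-2*b - 37) + 170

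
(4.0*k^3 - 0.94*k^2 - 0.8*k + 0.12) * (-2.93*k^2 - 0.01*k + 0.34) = -11.72*k^5 + 2.7142*k^4 + 3.7134*k^3 - 0.6632*k^2 - 0.2732*k + 0.0408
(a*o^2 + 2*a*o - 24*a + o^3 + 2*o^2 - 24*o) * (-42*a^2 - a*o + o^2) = -42*a^3*o^2 - 84*a^3*o + 1008*a^3 - 43*a^2*o^3 - 86*a^2*o^2 + 1032*a^2*o + o^5 + 2*o^4 - 24*o^3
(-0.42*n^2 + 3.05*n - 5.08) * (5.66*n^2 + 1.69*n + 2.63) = -2.3772*n^4 + 16.5532*n^3 - 24.7029*n^2 - 0.563700000000001*n - 13.3604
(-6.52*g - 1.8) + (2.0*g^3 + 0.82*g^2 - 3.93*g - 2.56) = 2.0*g^3 + 0.82*g^2 - 10.45*g - 4.36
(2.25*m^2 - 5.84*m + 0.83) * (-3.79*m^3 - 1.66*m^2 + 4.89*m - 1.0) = -8.5275*m^5 + 18.3986*m^4 + 17.5512*m^3 - 32.1854*m^2 + 9.8987*m - 0.83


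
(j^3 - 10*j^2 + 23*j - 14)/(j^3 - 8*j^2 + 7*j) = (j - 2)/j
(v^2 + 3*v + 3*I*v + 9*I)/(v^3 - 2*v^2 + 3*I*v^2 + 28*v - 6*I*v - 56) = (v^2 + v*(3 + 3*I) + 9*I)/(v^3 + v^2*(-2 + 3*I) + v*(28 - 6*I) - 56)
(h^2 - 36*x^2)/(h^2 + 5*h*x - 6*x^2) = (-h + 6*x)/(-h + x)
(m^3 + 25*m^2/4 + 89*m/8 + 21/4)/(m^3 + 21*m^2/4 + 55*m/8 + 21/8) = (m + 2)/(m + 1)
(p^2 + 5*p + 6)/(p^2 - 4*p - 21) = (p + 2)/(p - 7)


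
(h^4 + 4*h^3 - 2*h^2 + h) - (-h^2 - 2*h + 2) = h^4 + 4*h^3 - h^2 + 3*h - 2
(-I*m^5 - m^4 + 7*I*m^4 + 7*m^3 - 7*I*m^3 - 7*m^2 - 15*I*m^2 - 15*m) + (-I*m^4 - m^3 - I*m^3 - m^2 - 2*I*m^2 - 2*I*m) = -I*m^5 - m^4 + 6*I*m^4 + 6*m^3 - 8*I*m^3 - 8*m^2 - 17*I*m^2 - 15*m - 2*I*m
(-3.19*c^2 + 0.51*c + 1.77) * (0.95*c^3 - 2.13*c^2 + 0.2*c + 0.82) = -3.0305*c^5 + 7.2792*c^4 - 0.0428000000000001*c^3 - 6.2839*c^2 + 0.7722*c + 1.4514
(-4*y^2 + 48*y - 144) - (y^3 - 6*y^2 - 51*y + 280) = -y^3 + 2*y^2 + 99*y - 424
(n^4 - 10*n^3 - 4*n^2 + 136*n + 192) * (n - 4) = n^5 - 14*n^4 + 36*n^3 + 152*n^2 - 352*n - 768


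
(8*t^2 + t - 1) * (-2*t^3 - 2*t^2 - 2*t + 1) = -16*t^5 - 18*t^4 - 16*t^3 + 8*t^2 + 3*t - 1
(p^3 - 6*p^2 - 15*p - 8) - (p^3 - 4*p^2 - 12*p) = -2*p^2 - 3*p - 8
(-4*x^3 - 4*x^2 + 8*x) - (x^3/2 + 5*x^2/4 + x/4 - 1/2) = -9*x^3/2 - 21*x^2/4 + 31*x/4 + 1/2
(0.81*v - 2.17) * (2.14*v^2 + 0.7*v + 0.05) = 1.7334*v^3 - 4.0768*v^2 - 1.4785*v - 0.1085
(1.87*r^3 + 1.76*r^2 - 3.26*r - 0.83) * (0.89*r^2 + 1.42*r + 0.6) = 1.6643*r^5 + 4.2218*r^4 + 0.7198*r^3 - 4.3119*r^2 - 3.1346*r - 0.498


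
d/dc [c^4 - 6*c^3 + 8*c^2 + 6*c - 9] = 4*c^3 - 18*c^2 + 16*c + 6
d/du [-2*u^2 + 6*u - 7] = 6 - 4*u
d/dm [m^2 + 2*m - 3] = 2*m + 2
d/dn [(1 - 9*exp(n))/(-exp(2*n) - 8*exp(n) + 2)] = (-9*exp(2*n) + 2*exp(n) - 10)*exp(n)/(exp(4*n) + 16*exp(3*n) + 60*exp(2*n) - 32*exp(n) + 4)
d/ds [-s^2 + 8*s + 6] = 8 - 2*s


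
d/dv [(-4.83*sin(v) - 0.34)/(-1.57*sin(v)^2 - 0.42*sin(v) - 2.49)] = (-7.5831*sin(v)^2 - 1.0676*sin(v) + 11.8839)*cos(v)/(2.4649*sin(v)^4 + 1.3188*sin(v)^3 + 7.995*sin(v)^2 + 2.0916*sin(v) + 6.2001)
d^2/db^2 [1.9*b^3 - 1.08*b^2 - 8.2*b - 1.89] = 11.4*b - 2.16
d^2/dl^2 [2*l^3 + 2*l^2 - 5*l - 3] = 12*l + 4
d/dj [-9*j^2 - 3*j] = -18*j - 3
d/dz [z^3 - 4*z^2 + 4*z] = 3*z^2 - 8*z + 4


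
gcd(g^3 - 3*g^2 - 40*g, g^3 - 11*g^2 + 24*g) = g^2 - 8*g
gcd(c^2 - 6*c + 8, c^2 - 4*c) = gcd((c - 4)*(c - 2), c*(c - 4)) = c - 4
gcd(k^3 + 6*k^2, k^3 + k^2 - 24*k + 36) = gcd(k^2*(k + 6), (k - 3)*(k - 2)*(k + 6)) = k + 6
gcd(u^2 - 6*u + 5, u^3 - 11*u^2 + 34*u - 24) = u - 1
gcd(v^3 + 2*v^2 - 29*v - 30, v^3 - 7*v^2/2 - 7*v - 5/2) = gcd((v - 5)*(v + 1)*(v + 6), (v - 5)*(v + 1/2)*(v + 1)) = v^2 - 4*v - 5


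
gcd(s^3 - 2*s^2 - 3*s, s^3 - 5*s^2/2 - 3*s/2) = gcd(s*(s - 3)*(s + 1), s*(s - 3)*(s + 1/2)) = s^2 - 3*s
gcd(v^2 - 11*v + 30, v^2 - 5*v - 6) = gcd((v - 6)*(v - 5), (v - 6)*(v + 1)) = v - 6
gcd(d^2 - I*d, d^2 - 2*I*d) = d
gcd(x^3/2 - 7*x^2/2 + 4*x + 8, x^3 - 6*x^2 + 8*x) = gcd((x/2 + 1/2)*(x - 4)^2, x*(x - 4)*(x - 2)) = x - 4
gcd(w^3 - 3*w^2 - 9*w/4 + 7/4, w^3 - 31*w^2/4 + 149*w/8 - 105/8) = w - 7/2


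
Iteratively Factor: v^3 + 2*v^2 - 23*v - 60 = (v - 5)*(v^2 + 7*v + 12) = (v - 5)*(v + 3)*(v + 4)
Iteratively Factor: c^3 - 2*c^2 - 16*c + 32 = (c + 4)*(c^2 - 6*c + 8) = (c - 2)*(c + 4)*(c - 4)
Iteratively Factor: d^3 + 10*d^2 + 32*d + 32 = (d + 4)*(d^2 + 6*d + 8) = (d + 2)*(d + 4)*(d + 4)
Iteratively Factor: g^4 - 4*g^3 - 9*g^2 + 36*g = (g + 3)*(g^3 - 7*g^2 + 12*g) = g*(g + 3)*(g^2 - 7*g + 12) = g*(g - 3)*(g + 3)*(g - 4)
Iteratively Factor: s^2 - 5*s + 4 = (s - 4)*(s - 1)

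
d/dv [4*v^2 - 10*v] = 8*v - 10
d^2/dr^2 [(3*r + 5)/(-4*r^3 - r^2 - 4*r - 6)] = 2*(-4*(3*r + 5)*(6*r^2 + r + 2)^2 + (36*r^2 + 6*r + (3*r + 5)*(12*r + 1) + 12)*(4*r^3 + r^2 + 4*r + 6))/(4*r^3 + r^2 + 4*r + 6)^3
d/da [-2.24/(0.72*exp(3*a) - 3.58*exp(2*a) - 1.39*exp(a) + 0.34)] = (4.8384*exp(2*a) - 16.0384*exp(a) - 3.1136)*exp(a)/(0.72*exp(3*a) - 3.58*exp(2*a) - 1.39*exp(a) + 0.34)^2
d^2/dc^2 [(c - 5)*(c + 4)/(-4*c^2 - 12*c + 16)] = 2/(c^3 - 3*c^2 + 3*c - 1)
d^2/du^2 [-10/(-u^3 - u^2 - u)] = 20*(-u*(3*u + 1)*(u^2 + u + 1) + (3*u^2 + 2*u + 1)^2)/(u^3*(u^2 + u + 1)^3)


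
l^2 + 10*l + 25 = (l + 5)^2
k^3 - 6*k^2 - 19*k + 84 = (k - 7)*(k - 3)*(k + 4)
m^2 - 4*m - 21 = (m - 7)*(m + 3)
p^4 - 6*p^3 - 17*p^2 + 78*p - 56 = (p - 7)*(p - 2)*(p - 1)*(p + 4)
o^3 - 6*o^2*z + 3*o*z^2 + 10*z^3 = (o - 5*z)*(o - 2*z)*(o + z)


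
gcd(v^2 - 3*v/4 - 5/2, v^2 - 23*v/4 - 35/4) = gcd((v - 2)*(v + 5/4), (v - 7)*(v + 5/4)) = v + 5/4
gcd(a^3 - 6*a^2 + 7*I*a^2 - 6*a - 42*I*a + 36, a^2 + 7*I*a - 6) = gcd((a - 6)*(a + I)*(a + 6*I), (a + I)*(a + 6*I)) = a^2 + 7*I*a - 6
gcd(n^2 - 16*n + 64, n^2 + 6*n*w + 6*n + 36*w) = 1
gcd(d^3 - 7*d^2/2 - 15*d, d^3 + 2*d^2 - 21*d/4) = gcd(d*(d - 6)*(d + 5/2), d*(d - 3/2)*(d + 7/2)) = d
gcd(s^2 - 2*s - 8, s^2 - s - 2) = 1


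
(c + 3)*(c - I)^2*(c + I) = c^4 + 3*c^3 - I*c^3 + c^2 - 3*I*c^2 + 3*c - I*c - 3*I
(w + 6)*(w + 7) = w^2 + 13*w + 42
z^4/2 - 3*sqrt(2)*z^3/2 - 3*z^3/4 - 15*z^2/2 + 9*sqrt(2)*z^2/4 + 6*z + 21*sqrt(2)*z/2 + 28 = (z/2 + 1)*(z - 7/2)*(z - 4*sqrt(2))*(z + sqrt(2))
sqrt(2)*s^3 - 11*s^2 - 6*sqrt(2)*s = s*(s - 6*sqrt(2))*(sqrt(2)*s + 1)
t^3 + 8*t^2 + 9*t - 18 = (t - 1)*(t + 3)*(t + 6)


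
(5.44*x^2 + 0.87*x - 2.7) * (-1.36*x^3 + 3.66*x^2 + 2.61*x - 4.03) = -7.3984*x^5 + 18.7272*x^4 + 21.0546*x^3 - 29.5345*x^2 - 10.5531*x + 10.881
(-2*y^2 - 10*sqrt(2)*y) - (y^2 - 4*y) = -3*y^2 - 10*sqrt(2)*y + 4*y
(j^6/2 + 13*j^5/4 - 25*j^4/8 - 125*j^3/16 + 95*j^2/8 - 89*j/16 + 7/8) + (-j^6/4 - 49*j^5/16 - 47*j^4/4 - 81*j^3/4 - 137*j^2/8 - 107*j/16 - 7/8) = j^6/4 + 3*j^5/16 - 119*j^4/8 - 449*j^3/16 - 21*j^2/4 - 49*j/4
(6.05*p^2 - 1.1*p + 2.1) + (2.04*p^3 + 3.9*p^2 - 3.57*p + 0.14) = 2.04*p^3 + 9.95*p^2 - 4.67*p + 2.24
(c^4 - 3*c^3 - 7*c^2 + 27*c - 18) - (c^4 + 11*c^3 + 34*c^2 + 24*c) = -14*c^3 - 41*c^2 + 3*c - 18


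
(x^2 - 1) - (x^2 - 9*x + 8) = 9*x - 9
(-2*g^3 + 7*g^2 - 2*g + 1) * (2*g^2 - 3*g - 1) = -4*g^5 + 20*g^4 - 23*g^3 + g^2 - g - 1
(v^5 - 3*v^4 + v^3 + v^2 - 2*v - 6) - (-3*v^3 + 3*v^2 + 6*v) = v^5 - 3*v^4 + 4*v^3 - 2*v^2 - 8*v - 6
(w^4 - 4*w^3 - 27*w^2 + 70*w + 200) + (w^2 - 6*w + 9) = w^4 - 4*w^3 - 26*w^2 + 64*w + 209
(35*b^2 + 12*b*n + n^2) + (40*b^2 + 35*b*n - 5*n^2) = 75*b^2 + 47*b*n - 4*n^2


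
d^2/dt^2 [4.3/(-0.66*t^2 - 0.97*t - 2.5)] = (3.74616*t^2 + 5.50572*t - 4.3*(1.32*t + 0.97)*(2.64*t + 1.94) + 14.19)/(0.66*t^2 + 0.97*t + 2.5)^3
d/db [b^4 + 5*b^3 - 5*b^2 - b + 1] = 4*b^3 + 15*b^2 - 10*b - 1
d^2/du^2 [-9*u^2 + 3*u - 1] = -18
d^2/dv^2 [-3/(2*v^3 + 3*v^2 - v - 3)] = 6*(3*(2*v + 1)*(2*v^3 + 3*v^2 - v - 3) - (6*v^2 + 6*v - 1)^2)/(2*v^3 + 3*v^2 - v - 3)^3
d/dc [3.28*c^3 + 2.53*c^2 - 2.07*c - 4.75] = 9.84*c^2 + 5.06*c - 2.07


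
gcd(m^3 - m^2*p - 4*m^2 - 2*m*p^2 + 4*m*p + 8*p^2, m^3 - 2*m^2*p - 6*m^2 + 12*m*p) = -m + 2*p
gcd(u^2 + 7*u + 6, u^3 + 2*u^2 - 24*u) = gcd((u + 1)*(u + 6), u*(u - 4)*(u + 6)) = u + 6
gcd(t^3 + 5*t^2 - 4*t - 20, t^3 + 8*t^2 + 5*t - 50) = t^2 + 3*t - 10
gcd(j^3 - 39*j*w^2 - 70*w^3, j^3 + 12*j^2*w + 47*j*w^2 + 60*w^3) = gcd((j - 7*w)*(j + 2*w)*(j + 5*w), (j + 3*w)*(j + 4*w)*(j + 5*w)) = j + 5*w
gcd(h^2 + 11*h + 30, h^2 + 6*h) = h + 6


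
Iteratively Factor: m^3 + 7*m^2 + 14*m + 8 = (m + 2)*(m^2 + 5*m + 4) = (m + 1)*(m + 2)*(m + 4)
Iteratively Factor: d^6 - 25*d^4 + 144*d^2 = (d + 3)*(d^5 - 3*d^4 - 16*d^3 + 48*d^2) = d*(d + 3)*(d^4 - 3*d^3 - 16*d^2 + 48*d) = d^2*(d + 3)*(d^3 - 3*d^2 - 16*d + 48) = d^2*(d - 3)*(d + 3)*(d^2 - 16) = d^2*(d - 4)*(d - 3)*(d + 3)*(d + 4)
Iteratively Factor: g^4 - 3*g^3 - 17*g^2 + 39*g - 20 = (g - 5)*(g^3 + 2*g^2 - 7*g + 4) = (g - 5)*(g - 1)*(g^2 + 3*g - 4) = (g - 5)*(g - 1)*(g + 4)*(g - 1)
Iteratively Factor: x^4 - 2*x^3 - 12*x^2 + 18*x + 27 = (x + 3)*(x^3 - 5*x^2 + 3*x + 9) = (x + 1)*(x + 3)*(x^2 - 6*x + 9) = (x - 3)*(x + 1)*(x + 3)*(x - 3)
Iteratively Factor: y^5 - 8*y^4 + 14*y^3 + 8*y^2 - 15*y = (y - 1)*(y^4 - 7*y^3 + 7*y^2 + 15*y) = (y - 1)*(y + 1)*(y^3 - 8*y^2 + 15*y) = (y - 3)*(y - 1)*(y + 1)*(y^2 - 5*y) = (y - 5)*(y - 3)*(y - 1)*(y + 1)*(y)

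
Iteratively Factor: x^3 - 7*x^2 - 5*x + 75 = (x - 5)*(x^2 - 2*x - 15) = (x - 5)^2*(x + 3)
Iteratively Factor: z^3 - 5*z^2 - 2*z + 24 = (z - 3)*(z^2 - 2*z - 8) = (z - 3)*(z + 2)*(z - 4)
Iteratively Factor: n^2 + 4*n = (n)*(n + 4)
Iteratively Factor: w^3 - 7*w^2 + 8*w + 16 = (w + 1)*(w^2 - 8*w + 16) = (w - 4)*(w + 1)*(w - 4)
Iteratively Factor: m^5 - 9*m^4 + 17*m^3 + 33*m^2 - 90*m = (m - 5)*(m^4 - 4*m^3 - 3*m^2 + 18*m) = (m - 5)*(m + 2)*(m^3 - 6*m^2 + 9*m) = (m - 5)*(m - 3)*(m + 2)*(m^2 - 3*m) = (m - 5)*(m - 3)^2*(m + 2)*(m)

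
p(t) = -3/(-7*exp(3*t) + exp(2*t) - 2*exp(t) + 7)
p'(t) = -3*(21*exp(3*t) - 2*exp(2*t) + 2*exp(t))/(-7*exp(3*t) + exp(2*t) - 2*exp(t) + 7)^2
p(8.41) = 0.00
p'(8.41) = -0.00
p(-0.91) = -0.51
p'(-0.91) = -0.16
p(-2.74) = -0.44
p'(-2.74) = -0.01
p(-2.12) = -0.44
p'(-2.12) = -0.02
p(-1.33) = -0.47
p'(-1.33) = -0.06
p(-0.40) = -0.75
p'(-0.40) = -1.27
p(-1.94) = -0.45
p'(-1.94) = -0.02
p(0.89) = 0.03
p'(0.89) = -0.10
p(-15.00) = -0.43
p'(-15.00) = 0.00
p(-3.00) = -0.43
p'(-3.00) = -0.00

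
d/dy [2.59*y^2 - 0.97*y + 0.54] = 5.18*y - 0.97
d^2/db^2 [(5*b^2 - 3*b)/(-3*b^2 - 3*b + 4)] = 8*(18*b^3 - 45*b^2 + 27*b - 11)/(27*b^6 + 81*b^5 - 27*b^4 - 189*b^3 + 36*b^2 + 144*b - 64)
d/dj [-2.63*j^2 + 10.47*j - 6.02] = 10.47 - 5.26*j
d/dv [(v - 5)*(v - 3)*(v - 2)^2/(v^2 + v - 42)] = (2*v^5 - 9*v^4 - 192*v^3 + 1655*v^2 - 4404*v + 3804)/(v^4 + 2*v^3 - 83*v^2 - 84*v + 1764)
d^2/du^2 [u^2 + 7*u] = 2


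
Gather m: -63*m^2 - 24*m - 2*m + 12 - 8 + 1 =-63*m^2 - 26*m + 5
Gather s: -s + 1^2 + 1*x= -s + x + 1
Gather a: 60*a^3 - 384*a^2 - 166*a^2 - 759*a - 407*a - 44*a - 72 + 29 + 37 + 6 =60*a^3 - 550*a^2 - 1210*a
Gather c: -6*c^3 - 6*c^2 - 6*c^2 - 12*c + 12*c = -6*c^3 - 12*c^2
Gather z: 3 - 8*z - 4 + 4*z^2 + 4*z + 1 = 4*z^2 - 4*z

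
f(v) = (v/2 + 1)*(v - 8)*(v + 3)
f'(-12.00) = 235.00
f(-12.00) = -900.00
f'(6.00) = 19.00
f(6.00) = -72.00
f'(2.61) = -14.61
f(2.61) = -69.70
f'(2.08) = -16.75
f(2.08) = -61.35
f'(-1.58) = -8.52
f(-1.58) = -2.86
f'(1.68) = -17.81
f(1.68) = -54.42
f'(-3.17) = 7.58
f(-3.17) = -1.11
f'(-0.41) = -15.52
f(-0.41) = -17.32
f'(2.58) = -14.76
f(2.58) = -69.26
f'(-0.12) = -16.62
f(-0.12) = -21.98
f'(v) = (v/2 + 1)*(v - 8) + (v/2 + 1)*(v + 3) + (v - 8)*(v + 3)/2 = 3*v^2/2 - 3*v - 17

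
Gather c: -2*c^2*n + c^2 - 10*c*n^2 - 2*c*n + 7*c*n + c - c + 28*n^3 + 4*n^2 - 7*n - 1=c^2*(1 - 2*n) + c*(-10*n^2 + 5*n) + 28*n^3 + 4*n^2 - 7*n - 1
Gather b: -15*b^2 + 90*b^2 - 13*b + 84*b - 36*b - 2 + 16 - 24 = 75*b^2 + 35*b - 10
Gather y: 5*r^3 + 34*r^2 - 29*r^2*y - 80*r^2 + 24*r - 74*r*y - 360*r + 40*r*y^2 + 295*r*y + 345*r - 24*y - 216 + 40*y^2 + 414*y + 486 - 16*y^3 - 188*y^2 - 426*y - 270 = 5*r^3 - 46*r^2 + 9*r - 16*y^3 + y^2*(40*r - 148) + y*(-29*r^2 + 221*r - 36)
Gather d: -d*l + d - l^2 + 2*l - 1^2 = d*(1 - l) - l^2 + 2*l - 1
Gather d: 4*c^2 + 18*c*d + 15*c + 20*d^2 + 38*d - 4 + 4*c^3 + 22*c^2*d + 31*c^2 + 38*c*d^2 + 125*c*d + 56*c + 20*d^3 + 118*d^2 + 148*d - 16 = 4*c^3 + 35*c^2 + 71*c + 20*d^3 + d^2*(38*c + 138) + d*(22*c^2 + 143*c + 186) - 20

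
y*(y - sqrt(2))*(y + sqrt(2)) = y^3 - 2*y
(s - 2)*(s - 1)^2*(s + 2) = s^4 - 2*s^3 - 3*s^2 + 8*s - 4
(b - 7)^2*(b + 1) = b^3 - 13*b^2 + 35*b + 49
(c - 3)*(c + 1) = c^2 - 2*c - 3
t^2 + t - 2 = (t - 1)*(t + 2)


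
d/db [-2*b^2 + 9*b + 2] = 9 - 4*b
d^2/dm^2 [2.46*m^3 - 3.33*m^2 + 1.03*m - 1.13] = 14.76*m - 6.66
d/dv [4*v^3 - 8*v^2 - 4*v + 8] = 12*v^2 - 16*v - 4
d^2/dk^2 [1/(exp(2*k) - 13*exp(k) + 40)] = ((13 - 4*exp(k))*(exp(2*k) - 13*exp(k) + 40) + 2*(2*exp(k) - 13)^2*exp(k))*exp(k)/(exp(2*k) - 13*exp(k) + 40)^3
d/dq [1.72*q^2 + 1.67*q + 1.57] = 3.44*q + 1.67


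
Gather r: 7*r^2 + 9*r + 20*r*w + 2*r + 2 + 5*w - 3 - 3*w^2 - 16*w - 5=7*r^2 + r*(20*w + 11) - 3*w^2 - 11*w - 6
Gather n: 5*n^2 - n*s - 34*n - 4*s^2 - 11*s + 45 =5*n^2 + n*(-s - 34) - 4*s^2 - 11*s + 45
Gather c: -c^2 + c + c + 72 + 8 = -c^2 + 2*c + 80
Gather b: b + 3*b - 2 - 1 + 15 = 4*b + 12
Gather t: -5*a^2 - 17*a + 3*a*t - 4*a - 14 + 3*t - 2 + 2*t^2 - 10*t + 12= -5*a^2 - 21*a + 2*t^2 + t*(3*a - 7) - 4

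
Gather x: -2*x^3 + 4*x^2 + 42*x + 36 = -2*x^3 + 4*x^2 + 42*x + 36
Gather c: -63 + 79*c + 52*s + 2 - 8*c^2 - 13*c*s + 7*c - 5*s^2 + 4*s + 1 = -8*c^2 + c*(86 - 13*s) - 5*s^2 + 56*s - 60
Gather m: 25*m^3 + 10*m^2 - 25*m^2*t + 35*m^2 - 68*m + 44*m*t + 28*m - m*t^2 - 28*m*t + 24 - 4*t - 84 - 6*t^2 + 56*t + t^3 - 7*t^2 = 25*m^3 + m^2*(45 - 25*t) + m*(-t^2 + 16*t - 40) + t^3 - 13*t^2 + 52*t - 60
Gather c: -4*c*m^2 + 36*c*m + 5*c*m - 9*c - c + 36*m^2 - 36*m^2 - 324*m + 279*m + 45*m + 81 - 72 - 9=c*(-4*m^2 + 41*m - 10)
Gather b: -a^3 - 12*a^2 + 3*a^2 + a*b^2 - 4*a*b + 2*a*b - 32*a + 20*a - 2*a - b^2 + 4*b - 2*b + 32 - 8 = -a^3 - 9*a^2 - 14*a + b^2*(a - 1) + b*(2 - 2*a) + 24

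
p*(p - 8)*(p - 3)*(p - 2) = p^4 - 13*p^3 + 46*p^2 - 48*p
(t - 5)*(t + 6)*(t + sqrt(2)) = t^3 + t^2 + sqrt(2)*t^2 - 30*t + sqrt(2)*t - 30*sqrt(2)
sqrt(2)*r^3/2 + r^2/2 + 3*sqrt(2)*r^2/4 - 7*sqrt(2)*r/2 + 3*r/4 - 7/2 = (r - 2)*(r + 7/2)*(sqrt(2)*r/2 + 1/2)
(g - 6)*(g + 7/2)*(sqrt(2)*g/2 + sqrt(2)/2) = sqrt(2)*g^3/2 - 3*sqrt(2)*g^2/4 - 47*sqrt(2)*g/4 - 21*sqrt(2)/2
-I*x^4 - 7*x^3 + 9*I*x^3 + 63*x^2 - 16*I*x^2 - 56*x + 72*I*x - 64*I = (x - 8)*(x - 8*I)*(x + I)*(-I*x + I)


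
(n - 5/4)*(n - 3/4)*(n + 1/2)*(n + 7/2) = n^4 + 2*n^3 - 85*n^2/16 + n/4 + 105/64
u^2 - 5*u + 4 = (u - 4)*(u - 1)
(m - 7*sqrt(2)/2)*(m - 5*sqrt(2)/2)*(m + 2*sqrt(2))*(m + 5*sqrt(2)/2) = m^4 - 3*sqrt(2)*m^3/2 - 53*m^2/2 + 75*sqrt(2)*m/4 + 175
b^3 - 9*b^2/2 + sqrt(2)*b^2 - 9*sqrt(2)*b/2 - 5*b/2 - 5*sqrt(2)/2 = (b - 5)*(b + 1/2)*(b + sqrt(2))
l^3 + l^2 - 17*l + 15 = (l - 3)*(l - 1)*(l + 5)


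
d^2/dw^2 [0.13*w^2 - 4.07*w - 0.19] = 0.260000000000000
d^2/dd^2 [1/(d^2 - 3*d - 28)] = 2*(d^2 - 3*d - (2*d - 3)^2 - 28)/(-d^2 + 3*d + 28)^3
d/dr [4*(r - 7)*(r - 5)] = 8*r - 48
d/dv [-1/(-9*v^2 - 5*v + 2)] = (-18*v - 5)/(9*v^2 + 5*v - 2)^2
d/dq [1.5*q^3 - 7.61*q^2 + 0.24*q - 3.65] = 4.5*q^2 - 15.22*q + 0.24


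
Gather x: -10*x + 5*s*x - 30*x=x*(5*s - 40)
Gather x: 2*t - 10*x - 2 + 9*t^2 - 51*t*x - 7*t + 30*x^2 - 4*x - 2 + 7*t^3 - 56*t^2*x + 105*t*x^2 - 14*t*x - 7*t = 7*t^3 + 9*t^2 - 12*t + x^2*(105*t + 30) + x*(-56*t^2 - 65*t - 14) - 4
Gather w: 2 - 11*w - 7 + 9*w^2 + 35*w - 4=9*w^2 + 24*w - 9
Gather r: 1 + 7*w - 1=7*w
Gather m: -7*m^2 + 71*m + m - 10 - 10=-7*m^2 + 72*m - 20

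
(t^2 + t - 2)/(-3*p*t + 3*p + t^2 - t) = (-t - 2)/(3*p - t)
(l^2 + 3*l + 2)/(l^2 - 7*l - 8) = (l + 2)/(l - 8)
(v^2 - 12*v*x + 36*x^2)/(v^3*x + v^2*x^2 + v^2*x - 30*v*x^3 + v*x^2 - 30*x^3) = (v^2 - 12*v*x + 36*x^2)/(x*(v^3 + v^2*x + v^2 - 30*v*x^2 + v*x - 30*x^2))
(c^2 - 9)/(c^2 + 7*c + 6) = (c^2 - 9)/(c^2 + 7*c + 6)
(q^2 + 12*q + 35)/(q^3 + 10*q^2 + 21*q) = (q + 5)/(q*(q + 3))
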